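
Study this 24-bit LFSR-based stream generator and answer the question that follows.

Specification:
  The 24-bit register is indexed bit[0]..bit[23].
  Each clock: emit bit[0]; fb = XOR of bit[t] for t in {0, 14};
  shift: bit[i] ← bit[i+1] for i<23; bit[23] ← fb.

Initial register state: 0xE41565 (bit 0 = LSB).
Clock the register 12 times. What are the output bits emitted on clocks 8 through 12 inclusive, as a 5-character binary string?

01010

reg_0 = 0xE41565
clock 1: out=1, reg = 0xF20AB2
clock 2: out=0, reg = 0x790559
clock 3: out=1, reg = 0xBC82AC
clock 4: out=0, reg = 0x5E4156
clock 5: out=0, reg = 0xAF20AB
clock 6: out=1, reg = 0xD79055
clock 7: out=1, reg = 0xEBC82A
clock 8: out=0, reg = 0xF5E415
clock 9: out=1, reg = 0x7AF20A
clock 10: out=0, reg = 0xBD7905
clock 11: out=1, reg = 0x5EBC82
clock 12: out=0, reg = 0x2F5E41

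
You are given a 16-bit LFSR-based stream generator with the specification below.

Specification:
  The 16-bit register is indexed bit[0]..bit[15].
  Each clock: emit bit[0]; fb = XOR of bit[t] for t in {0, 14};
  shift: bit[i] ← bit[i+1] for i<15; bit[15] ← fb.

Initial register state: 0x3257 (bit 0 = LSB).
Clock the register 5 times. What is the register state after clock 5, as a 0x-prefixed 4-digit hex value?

reg_0 = 0x3257
clock 1: out=1, reg = 0x992B
clock 2: out=1, reg = 0xCC95
clock 3: out=1, reg = 0x664A
clock 4: out=0, reg = 0xB325
clock 5: out=1, reg = 0xD992

0xD992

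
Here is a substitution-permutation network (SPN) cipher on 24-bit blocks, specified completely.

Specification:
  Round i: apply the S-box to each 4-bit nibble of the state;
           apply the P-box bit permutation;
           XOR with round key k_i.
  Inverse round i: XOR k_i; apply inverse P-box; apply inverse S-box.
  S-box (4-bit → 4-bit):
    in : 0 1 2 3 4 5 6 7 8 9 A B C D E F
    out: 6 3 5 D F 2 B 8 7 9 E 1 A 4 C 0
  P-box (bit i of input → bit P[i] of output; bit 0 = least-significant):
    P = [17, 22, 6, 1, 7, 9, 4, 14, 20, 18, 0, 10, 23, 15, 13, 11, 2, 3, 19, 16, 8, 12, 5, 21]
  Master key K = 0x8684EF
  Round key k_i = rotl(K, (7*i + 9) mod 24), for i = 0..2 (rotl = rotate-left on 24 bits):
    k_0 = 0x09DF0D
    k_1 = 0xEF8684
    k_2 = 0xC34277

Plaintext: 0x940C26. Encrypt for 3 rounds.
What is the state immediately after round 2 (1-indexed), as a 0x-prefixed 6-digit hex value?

0xC8DB4B

s_0 = plaintext = 0x940C26
s_1 = Round(s_0, k_0) = 0x667A93
s_2 = Round(s_1, k_1) = 0xC8DB4B
s_3 = Round(s_2, k_2) = 0xF930EB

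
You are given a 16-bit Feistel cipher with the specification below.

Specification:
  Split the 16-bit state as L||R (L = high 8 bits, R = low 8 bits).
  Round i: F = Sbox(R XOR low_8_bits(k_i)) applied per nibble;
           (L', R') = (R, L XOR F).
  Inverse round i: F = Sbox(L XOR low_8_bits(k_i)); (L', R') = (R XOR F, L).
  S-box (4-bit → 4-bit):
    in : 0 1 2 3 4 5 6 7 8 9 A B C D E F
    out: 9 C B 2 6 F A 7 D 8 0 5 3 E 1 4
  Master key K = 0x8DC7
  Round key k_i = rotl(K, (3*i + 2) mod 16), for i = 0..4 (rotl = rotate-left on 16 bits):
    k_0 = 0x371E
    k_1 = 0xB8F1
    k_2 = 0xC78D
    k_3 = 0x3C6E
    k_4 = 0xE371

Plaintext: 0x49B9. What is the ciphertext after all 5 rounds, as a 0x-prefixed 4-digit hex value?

s_0 = plaintext = 0x49B9
s_1 = Round(s_0, k_0) = 0xB94E
s_2 = Round(s_1, k_1) = 0x4EED
s_3 = Round(s_2, k_2) = 0xEDE7
s_4 = Round(s_3, k_3) = 0xE735
s_5 = Round(s_4, k_4) = 0x3581

0x3581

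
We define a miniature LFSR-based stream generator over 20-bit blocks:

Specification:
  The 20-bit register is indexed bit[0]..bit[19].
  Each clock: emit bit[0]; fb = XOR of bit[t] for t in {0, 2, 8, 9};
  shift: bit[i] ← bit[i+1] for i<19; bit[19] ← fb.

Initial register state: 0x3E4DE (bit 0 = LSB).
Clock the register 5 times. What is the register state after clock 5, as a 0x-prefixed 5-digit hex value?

0xF9F26

reg_0 = 0x3E4DE
clock 1: out=0, reg = 0x9F26F
clock 2: out=1, reg = 0xCF937
clock 3: out=1, reg = 0xE7C9B
clock 4: out=1, reg = 0xF3E4D
clock 5: out=1, reg = 0xF9F26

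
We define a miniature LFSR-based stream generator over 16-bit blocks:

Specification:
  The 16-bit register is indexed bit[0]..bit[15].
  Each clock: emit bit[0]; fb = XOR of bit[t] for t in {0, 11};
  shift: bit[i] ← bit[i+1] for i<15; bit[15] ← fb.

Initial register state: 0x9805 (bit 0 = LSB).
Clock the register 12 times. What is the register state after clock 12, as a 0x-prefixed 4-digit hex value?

reg_0 = 0x9805
clock 1: out=1, reg = 0x4C02
clock 2: out=0, reg = 0xA601
clock 3: out=1, reg = 0xD300
clock 4: out=0, reg = 0x6980
clock 5: out=0, reg = 0xB4C0
clock 6: out=0, reg = 0x5A60
clock 7: out=0, reg = 0xAD30
clock 8: out=0, reg = 0xD698
clock 9: out=0, reg = 0x6B4C
clock 10: out=0, reg = 0xB5A6
clock 11: out=0, reg = 0x5AD3
clock 12: out=1, reg = 0x2D69

0x2D69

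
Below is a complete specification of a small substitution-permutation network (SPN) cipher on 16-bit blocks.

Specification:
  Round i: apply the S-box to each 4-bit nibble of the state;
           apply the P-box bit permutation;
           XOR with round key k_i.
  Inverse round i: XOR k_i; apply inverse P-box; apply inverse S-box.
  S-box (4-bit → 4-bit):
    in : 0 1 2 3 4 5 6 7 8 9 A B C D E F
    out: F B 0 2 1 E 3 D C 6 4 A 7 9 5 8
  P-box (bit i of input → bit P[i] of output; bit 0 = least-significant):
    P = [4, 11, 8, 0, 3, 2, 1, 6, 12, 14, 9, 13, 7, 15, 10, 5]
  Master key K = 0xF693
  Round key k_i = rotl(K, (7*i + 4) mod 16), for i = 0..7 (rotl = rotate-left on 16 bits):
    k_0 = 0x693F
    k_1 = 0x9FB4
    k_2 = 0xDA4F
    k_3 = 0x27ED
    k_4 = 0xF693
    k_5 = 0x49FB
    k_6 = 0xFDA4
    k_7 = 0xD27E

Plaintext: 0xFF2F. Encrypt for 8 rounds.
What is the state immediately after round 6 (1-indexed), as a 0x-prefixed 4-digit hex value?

0xF605

s_0 = plaintext = 0xFF2F
s_1 = Round(s_0, k_0) = 0x491E
s_2 = Round(s_1, k_1) = 0xDC68
s_3 = Round(s_2, k_2) = 0x89E2
s_4 = Round(s_3, k_3) = 0x61C7
s_5 = Round(s_4, k_4) = 0x070C
s_6 = Round(s_5, k_5) = 0xF605
s_7 = Round(s_6, k_6) = 0xA4CB
s_8 = Round(s_7, k_7) = 0xCE71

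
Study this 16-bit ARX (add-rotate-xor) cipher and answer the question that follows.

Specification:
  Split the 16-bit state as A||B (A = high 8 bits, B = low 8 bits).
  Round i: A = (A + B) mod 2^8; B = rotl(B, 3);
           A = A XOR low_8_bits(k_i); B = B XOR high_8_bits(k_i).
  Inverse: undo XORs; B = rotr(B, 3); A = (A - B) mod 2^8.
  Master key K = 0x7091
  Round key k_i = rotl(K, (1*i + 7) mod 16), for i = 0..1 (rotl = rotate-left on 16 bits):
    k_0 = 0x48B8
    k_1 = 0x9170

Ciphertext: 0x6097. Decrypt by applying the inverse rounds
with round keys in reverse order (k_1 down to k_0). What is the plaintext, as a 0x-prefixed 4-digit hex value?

0xD711

s_0 = ciphertext = 0x6097
s_1 = InvRound(s_0, k_1) = 0x50C0
s_2 = InvRound(s_1, k_0) = 0xD711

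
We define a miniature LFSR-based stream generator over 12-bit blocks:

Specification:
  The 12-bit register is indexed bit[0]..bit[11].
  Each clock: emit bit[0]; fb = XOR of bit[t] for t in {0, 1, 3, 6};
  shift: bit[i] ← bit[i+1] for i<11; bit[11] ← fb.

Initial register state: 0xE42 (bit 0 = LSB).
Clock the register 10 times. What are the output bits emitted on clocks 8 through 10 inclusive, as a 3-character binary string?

001

reg_0 = 0xE42
clock 1: out=0, reg = 0x721
clock 2: out=1, reg = 0xB90
clock 3: out=0, reg = 0x5C8
clock 4: out=0, reg = 0x2E4
clock 5: out=0, reg = 0x972
clock 6: out=0, reg = 0x4B9
clock 7: out=1, reg = 0x25C
clock 8: out=0, reg = 0x12E
clock 9: out=0, reg = 0x097
clock 10: out=1, reg = 0x04B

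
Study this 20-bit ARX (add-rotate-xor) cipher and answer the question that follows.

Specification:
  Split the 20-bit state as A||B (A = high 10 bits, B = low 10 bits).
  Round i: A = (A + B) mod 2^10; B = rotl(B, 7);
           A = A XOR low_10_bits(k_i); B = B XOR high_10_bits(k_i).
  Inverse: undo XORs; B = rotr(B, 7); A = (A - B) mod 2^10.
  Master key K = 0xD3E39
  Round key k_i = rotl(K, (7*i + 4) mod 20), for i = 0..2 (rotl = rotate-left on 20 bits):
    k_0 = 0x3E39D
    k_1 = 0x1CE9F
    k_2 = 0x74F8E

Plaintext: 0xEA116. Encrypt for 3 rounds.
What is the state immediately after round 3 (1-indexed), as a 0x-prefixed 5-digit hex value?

s_0 = plaintext = 0xEA116
s_1 = Round(s_0, k_0) = 0xC8FDA
s_2 = Round(s_1, k_1) = 0x18908
s_3 = Round(s_2, k_2) = 0xB91F2

0xB91F2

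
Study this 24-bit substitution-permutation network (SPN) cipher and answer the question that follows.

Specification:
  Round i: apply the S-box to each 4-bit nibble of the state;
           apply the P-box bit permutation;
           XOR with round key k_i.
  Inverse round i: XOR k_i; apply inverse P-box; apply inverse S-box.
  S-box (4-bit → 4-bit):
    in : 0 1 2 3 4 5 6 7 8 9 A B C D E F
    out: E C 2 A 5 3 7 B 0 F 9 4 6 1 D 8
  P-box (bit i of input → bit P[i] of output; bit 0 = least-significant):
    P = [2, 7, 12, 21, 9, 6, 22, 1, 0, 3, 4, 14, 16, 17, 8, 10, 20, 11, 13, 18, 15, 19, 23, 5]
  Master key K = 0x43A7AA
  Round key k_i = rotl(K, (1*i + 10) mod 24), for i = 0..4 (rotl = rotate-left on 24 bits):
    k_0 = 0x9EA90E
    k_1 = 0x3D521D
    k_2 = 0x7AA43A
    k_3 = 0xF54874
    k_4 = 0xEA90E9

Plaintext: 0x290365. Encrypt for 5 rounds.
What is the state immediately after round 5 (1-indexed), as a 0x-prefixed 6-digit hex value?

0xD98239

s_0 = plaintext = 0x290365
s_1 = Round(s_0, k_0) = 0xC0C6C2
s_2 = Round(s_1, k_1) = 0xF37BC4
s_3 = Round(s_2, k_2) = 0x3DB84E
s_4 = Round(s_3, k_3) = 0x8D5B50
s_5 = Round(s_4, k_4) = 0xD98239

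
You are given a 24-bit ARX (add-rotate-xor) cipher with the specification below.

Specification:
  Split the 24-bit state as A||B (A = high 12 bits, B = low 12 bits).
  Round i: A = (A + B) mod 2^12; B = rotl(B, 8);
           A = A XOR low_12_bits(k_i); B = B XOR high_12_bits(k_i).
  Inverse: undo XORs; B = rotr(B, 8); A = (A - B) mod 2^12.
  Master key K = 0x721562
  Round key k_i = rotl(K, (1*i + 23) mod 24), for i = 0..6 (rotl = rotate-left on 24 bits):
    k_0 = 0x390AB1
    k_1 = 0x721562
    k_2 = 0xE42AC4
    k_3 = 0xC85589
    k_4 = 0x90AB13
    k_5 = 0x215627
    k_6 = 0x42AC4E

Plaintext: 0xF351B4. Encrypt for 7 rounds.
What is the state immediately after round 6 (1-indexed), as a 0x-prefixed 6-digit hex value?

0x9C875E

s_0 = plaintext = 0xF351B4
s_1 = Round(s_0, k_0) = 0xA5878B
s_2 = Round(s_1, k_1) = 0x481C59
s_3 = Round(s_2, k_2) = 0xA1E787
s_4 = Round(s_3, k_3) = 0x42CBFD
s_5 = Round(s_4, k_4) = 0xB3A4B5
s_6 = Round(s_5, k_5) = 0x9C875E
s_7 = Round(s_6, k_6) = 0xD68A5F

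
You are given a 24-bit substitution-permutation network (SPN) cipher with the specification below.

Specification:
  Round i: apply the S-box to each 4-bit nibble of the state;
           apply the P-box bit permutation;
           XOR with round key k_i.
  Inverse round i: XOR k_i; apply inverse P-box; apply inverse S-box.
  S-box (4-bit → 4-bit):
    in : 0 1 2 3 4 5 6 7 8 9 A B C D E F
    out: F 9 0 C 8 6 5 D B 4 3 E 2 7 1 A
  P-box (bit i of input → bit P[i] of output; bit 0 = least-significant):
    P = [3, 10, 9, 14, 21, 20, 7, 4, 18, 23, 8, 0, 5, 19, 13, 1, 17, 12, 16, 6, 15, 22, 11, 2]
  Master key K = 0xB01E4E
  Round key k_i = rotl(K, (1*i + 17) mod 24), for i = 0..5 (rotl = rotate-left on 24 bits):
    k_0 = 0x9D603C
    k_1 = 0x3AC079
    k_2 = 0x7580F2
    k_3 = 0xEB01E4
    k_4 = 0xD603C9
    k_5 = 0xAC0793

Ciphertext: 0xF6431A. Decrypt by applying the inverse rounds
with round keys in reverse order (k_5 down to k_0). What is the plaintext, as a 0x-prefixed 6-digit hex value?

s_0 = ciphertext = 0xF6431A
s_1 = InvRound(s_0, k_5) = 0xCEC458
s_2 = InvRound(s_1, k_4) = 0xE2C3BB
s_3 = InvRound(s_2, k_3) = 0x13F447
s_4 = InvRound(s_3, k_2) = 0xFA617F
s_5 = InvRound(s_4, k_1) = 0x823522
s_6 = InvRound(s_5, k_0) = 0x4DF6F8

0x4DF6F8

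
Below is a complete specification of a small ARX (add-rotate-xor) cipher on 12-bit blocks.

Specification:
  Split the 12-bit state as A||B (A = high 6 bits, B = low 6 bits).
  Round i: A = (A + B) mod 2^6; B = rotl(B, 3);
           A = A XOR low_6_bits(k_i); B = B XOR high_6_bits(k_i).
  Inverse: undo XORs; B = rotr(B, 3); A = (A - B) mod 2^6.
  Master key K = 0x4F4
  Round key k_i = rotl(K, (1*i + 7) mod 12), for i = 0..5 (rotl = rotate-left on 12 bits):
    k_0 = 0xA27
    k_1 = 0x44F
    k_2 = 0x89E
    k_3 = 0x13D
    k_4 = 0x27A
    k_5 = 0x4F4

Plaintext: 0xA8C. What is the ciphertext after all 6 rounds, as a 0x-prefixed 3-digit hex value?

s_0 = plaintext = 0xA8C
s_1 = Round(s_0, k_0) = 0x449
s_2 = Round(s_1, k_1) = 0x558
s_3 = Round(s_2, k_2) = 0xCE1
s_4 = Round(s_3, k_3) = 0xA48
s_5 = Round(s_4, k_4) = 0x2C8
s_6 = Round(s_5, k_5) = 0x9D2

0x9D2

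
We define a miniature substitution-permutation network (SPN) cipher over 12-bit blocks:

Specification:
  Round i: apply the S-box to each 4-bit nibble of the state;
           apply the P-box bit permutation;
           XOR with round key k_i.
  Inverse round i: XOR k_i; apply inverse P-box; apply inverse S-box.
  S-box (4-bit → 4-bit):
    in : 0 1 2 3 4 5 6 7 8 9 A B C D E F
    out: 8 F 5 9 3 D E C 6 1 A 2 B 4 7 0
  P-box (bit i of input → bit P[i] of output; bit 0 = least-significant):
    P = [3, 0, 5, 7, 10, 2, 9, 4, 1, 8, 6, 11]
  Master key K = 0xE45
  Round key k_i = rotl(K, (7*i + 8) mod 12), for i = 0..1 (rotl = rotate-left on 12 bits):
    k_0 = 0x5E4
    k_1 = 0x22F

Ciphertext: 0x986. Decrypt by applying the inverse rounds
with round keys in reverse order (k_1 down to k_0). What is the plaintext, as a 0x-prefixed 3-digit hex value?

s_0 = ciphertext = 0x986
s_1 = InvRound(s_0, k_1) = 0xAD1
s_2 = InvRound(s_1, k_0) = 0xA18

0xA18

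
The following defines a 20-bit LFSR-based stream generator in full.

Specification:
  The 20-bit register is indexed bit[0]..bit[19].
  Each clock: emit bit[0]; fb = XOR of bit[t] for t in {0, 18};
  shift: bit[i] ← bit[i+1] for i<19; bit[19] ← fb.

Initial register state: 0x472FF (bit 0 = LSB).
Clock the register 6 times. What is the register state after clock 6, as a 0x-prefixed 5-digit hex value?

0x991CB

reg_0 = 0x472FF
clock 1: out=1, reg = 0x2397F
clock 2: out=1, reg = 0x91CBF
clock 3: out=1, reg = 0xC8E5F
clock 4: out=1, reg = 0x6472F
clock 5: out=1, reg = 0x32397
clock 6: out=1, reg = 0x991CB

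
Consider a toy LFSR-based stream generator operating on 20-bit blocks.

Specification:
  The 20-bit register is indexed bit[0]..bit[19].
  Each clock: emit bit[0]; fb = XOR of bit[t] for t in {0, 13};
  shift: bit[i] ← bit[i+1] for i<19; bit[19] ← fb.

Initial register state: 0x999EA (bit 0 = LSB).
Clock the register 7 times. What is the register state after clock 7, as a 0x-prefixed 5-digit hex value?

0x4D333

reg_0 = 0x999EA
clock 1: out=0, reg = 0x4CCF5
clock 2: out=1, reg = 0xA667A
clock 3: out=0, reg = 0xD333D
clock 4: out=1, reg = 0x6999E
clock 5: out=0, reg = 0x34CCF
clock 6: out=1, reg = 0x9A667
clock 7: out=1, reg = 0x4D333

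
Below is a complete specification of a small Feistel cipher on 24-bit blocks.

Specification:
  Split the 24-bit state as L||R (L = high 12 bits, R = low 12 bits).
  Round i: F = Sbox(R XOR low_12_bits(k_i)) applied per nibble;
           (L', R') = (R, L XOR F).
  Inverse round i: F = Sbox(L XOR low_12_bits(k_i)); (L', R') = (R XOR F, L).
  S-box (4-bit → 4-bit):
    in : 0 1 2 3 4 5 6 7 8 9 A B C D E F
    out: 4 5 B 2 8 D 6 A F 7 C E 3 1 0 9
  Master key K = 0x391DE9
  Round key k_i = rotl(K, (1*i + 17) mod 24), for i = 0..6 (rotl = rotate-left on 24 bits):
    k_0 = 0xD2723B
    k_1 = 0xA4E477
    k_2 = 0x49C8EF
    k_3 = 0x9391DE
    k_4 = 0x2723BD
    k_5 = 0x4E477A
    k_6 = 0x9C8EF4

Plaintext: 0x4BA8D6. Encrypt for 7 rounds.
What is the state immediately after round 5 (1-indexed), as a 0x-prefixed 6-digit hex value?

0x552CFE

s_0 = plaintext = 0x4BA8D6
s_1 = Round(s_0, k_0) = 0x8D68BB
s_2 = Round(s_1, k_1) = 0x8BBBE5
s_3 = Round(s_2, k_2) = 0xBE5AF7
s_4 = Round(s_3, k_3) = 0xAF7552
s_5 = Round(s_4, k_4) = 0x552CFE
s_6 = Round(s_5, k_5) = 0xCFEBAA
s_7 = Round(s_6, k_6) = 0xBAA12E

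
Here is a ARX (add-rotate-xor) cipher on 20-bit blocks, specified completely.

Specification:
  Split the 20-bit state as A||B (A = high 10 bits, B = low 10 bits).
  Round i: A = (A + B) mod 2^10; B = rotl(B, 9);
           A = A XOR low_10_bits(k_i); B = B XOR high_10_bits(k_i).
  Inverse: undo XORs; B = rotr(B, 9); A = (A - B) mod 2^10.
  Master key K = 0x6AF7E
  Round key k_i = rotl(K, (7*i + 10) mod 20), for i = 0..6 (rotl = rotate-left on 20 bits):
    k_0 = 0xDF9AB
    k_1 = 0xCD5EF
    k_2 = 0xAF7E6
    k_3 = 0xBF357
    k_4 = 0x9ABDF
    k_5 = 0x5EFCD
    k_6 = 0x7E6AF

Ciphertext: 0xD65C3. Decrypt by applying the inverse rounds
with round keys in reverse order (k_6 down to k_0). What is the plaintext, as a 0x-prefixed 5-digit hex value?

0x0AE8F

s_0 = ciphertext = 0xD65C3
s_1 = InvRound(s_0, k_6) = 0x60874
s_2 = InvRound(s_1, k_5) = 0x0C61E
s_3 = InvRound(s_2, k_4) = 0xC18E8
s_4 = InvRound(s_3, k_3) = 0x0A029
s_5 = InvRound(s_4, k_2) = 0xA9529
s_6 = InvRound(s_5, k_1) = 0xC4439
s_7 = InvRound(s_6, k_0) = 0x0AE8F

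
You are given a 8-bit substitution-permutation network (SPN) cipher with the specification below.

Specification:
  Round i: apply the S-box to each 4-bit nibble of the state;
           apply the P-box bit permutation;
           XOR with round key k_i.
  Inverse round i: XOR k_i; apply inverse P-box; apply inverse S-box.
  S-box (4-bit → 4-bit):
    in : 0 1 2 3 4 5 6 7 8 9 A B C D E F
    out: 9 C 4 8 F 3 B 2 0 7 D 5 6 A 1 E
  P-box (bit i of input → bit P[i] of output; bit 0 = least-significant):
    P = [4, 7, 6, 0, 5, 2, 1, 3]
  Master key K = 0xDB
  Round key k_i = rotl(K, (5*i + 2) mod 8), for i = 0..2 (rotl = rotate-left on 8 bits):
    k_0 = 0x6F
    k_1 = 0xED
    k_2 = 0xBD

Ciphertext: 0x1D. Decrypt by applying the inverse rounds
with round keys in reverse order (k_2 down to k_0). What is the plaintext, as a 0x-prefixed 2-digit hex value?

s_0 = ciphertext = 0x1D
s_1 = InvRound(s_0, k_2) = 0xE7
s_2 = InvRound(s_1, k_1) = 0x18
s_3 = InvRound(s_2, k_0) = 0x9A

0x9A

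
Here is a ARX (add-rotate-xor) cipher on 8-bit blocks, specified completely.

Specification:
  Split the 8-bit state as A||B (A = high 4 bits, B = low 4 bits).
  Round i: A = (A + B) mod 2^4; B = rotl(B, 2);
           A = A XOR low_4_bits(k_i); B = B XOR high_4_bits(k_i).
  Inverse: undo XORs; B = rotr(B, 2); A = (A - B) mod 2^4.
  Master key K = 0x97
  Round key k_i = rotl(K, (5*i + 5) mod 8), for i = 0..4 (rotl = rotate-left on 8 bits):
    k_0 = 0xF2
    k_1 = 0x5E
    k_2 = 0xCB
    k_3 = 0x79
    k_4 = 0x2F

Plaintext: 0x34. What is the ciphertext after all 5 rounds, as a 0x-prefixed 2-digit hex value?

s_0 = plaintext = 0x34
s_1 = Round(s_0, k_0) = 0x5E
s_2 = Round(s_1, k_1) = 0xDE
s_3 = Round(s_2, k_2) = 0x07
s_4 = Round(s_3, k_3) = 0xEA
s_5 = Round(s_4, k_4) = 0x78

0x78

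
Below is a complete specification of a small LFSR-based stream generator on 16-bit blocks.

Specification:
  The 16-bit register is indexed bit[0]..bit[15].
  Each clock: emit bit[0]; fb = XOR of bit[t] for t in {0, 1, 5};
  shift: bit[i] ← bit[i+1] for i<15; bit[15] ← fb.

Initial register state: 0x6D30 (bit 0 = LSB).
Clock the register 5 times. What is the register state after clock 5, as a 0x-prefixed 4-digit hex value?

0x0B69

reg_0 = 0x6D30
clock 1: out=0, reg = 0xB698
clock 2: out=0, reg = 0x5B4C
clock 3: out=0, reg = 0x2DA6
clock 4: out=0, reg = 0x16D3
clock 5: out=1, reg = 0x0B69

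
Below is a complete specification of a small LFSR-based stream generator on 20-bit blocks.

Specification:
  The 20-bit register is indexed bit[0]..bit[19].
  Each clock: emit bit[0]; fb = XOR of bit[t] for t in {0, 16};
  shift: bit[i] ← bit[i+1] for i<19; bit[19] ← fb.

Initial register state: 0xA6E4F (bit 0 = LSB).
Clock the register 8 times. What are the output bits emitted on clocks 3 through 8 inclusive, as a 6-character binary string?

reg_0 = 0xA6E4F
clock 1: out=1, reg = 0xD3727
clock 2: out=1, reg = 0x69B93
clock 3: out=1, reg = 0xB4DC9
clock 4: out=1, reg = 0x5A6E4
clock 5: out=0, reg = 0xAD372
clock 6: out=0, reg = 0x569B9
clock 7: out=1, reg = 0x2B4DC
clock 8: out=0, reg = 0x15A6E

110010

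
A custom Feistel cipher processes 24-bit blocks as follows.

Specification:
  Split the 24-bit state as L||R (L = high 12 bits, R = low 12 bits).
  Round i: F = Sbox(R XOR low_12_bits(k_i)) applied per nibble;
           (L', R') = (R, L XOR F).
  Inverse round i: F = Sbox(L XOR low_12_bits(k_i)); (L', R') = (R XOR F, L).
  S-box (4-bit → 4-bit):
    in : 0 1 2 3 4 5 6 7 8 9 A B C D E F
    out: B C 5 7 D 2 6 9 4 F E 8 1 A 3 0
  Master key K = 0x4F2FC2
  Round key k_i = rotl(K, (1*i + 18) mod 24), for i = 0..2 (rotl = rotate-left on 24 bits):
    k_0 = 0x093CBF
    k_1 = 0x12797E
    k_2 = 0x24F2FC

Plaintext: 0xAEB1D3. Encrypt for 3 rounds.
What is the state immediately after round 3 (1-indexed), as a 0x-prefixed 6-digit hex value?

s_0 = plaintext = 0xAEB1D3
s_1 = Round(s_0, k_0) = 0x1D308A
s_2 = Round(s_1, k_1) = 0x08AEDE
s_3 = Round(s_2, k_2) = 0xEDE1DF

0xEDE1DF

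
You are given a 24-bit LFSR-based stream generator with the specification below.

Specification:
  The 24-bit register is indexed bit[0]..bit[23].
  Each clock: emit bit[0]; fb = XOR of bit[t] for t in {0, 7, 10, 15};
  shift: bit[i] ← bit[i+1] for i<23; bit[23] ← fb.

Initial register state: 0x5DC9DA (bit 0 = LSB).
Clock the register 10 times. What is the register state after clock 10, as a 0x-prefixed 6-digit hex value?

0x601772

reg_0 = 0x5DC9DA
clock 1: out=0, reg = 0x2EE4ED
clock 2: out=1, reg = 0x177276
clock 3: out=0, reg = 0x0BB93B
clock 4: out=1, reg = 0x05DC9D
clock 5: out=1, reg = 0x02EE4E
clock 6: out=0, reg = 0x017727
clock 7: out=1, reg = 0x00BB93
clock 8: out=1, reg = 0x805DC9
clock 9: out=1, reg = 0xC02EE4
clock 10: out=0, reg = 0x601772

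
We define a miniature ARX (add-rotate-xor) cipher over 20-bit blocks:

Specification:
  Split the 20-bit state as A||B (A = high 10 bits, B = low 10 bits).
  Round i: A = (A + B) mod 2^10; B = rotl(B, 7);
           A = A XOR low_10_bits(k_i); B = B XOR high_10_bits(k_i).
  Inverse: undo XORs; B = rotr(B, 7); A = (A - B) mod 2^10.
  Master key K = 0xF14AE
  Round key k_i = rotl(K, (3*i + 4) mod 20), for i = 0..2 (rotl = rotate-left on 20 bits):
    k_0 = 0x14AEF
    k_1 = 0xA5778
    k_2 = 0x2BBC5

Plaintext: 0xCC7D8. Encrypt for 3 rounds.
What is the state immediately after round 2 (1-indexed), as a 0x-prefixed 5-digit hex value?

s_0 = plaintext = 0xCC7D8
s_1 = Round(s_0, k_0) = 0x79829
s_2 = Round(s_1, k_1) = 0x5DE10
s_3 = Round(s_2, k_2) = 0x108EC

0x5DE10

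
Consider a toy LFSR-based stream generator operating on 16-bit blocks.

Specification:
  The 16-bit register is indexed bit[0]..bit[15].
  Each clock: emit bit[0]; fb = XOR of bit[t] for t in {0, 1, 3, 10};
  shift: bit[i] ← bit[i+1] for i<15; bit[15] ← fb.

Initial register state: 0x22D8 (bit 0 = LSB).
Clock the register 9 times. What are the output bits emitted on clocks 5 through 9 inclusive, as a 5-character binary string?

reg_0 = 0x22D8
clock 1: out=0, reg = 0x916C
clock 2: out=0, reg = 0xC8B6
clock 3: out=0, reg = 0xE45B
clock 4: out=1, reg = 0x722D
clock 5: out=1, reg = 0x3916
clock 6: out=0, reg = 0x9C8B
clock 7: out=1, reg = 0x4E45
clock 8: out=1, reg = 0x2722
clock 9: out=0, reg = 0x1391

10110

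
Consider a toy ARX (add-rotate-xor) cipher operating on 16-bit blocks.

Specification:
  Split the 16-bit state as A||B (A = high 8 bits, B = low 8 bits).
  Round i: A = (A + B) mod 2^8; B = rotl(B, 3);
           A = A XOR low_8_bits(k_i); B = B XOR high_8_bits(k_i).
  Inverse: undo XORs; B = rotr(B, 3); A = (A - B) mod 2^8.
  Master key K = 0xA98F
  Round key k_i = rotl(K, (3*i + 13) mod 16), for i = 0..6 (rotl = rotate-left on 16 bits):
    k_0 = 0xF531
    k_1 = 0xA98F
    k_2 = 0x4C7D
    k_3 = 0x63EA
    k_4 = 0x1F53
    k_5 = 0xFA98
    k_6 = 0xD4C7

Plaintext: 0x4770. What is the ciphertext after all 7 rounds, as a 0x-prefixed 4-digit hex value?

s_0 = plaintext = 0x4770
s_1 = Round(s_0, k_0) = 0x8676
s_2 = Round(s_1, k_1) = 0x731A
s_3 = Round(s_2, k_2) = 0xF09C
s_4 = Round(s_3, k_3) = 0x6687
s_5 = Round(s_4, k_4) = 0xBE23
s_6 = Round(s_5, k_5) = 0x79E3
s_7 = Round(s_6, k_6) = 0x9BCB

0x9BCB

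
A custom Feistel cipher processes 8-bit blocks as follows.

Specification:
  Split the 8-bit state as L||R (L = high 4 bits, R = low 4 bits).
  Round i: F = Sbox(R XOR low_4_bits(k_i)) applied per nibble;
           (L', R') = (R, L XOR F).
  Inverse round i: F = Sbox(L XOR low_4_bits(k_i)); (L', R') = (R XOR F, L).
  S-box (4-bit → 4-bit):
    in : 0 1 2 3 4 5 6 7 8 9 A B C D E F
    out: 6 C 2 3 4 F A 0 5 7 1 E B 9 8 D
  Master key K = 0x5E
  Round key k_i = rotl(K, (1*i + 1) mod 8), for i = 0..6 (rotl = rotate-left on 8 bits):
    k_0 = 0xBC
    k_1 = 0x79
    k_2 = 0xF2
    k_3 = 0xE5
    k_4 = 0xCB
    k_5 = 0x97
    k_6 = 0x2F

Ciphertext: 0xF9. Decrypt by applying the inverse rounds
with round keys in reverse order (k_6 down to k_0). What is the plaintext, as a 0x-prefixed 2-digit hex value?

0x65

s_0 = ciphertext = 0xF9
s_1 = InvRound(s_0, k_6) = 0xFF
s_2 = InvRound(s_1, k_5) = 0xAF
s_3 = InvRound(s_2, k_4) = 0x3A
s_4 = InvRound(s_3, k_3) = 0x03
s_5 = InvRound(s_4, k_2) = 0x10
s_6 = InvRound(s_5, k_1) = 0x51
s_7 = InvRound(s_6, k_0) = 0x65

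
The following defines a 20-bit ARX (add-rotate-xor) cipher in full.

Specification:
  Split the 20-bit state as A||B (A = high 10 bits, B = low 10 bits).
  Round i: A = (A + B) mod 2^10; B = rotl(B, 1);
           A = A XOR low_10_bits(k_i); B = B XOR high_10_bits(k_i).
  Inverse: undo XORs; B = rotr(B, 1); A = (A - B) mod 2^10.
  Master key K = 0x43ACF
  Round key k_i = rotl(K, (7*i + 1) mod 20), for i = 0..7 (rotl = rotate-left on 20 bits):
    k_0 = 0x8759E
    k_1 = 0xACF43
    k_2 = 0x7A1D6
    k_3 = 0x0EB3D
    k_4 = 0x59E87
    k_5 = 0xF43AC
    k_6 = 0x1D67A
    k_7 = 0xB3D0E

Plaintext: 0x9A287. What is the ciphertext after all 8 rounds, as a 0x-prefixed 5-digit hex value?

0x1D17A

s_0 = plaintext = 0x9A287
s_1 = Round(s_0, k_0) = 0x5C712
s_2 = Round(s_1, k_1) = 0xF0096
s_3 = Round(s_2, k_2) = 0x600C4
s_4 = Round(s_3, k_3) = 0x5E5B2
s_5 = Round(s_4, k_4) = 0x6B203
s_6 = Round(s_5, k_5) = 0x00FD7
s_7 = Round(s_6, k_6) = 0x683DA
s_8 = Round(s_7, k_7) = 0x1D17A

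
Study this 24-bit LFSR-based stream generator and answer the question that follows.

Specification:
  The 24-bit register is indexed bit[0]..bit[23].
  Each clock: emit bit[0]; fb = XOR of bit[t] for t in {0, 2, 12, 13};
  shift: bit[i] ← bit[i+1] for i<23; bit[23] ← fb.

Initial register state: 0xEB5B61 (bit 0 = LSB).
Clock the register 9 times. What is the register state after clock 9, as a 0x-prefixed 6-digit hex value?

reg_0 = 0xEB5B61
clock 1: out=1, reg = 0x75ADB0
clock 2: out=0, reg = 0xBAD6D8
clock 3: out=0, reg = 0xDD6B6C
clock 4: out=0, reg = 0x6EB5B6
clock 5: out=0, reg = 0xB75ADB
clock 6: out=1, reg = 0x5BAD6D
clock 7: out=1, reg = 0xADD6B6
clock 8: out=0, reg = 0x56EB5B
clock 9: out=1, reg = 0x2B75AD

0x2B75AD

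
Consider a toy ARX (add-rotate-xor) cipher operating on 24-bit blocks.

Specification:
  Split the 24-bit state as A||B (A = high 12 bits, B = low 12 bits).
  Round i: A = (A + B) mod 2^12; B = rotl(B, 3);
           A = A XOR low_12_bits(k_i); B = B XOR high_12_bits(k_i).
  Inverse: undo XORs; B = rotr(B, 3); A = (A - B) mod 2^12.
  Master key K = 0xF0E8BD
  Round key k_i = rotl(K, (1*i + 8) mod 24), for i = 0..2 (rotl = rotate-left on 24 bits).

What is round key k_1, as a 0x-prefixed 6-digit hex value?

0xD17BE1

K = 0xF0E8BD
k_0 = rotl(K, (1*0+8) mod 24) = rotl(K, 8) = 0xE8BDF0
k_1 = rotl(K, (1*1+8) mod 24) = rotl(K, 9) = 0xD17BE1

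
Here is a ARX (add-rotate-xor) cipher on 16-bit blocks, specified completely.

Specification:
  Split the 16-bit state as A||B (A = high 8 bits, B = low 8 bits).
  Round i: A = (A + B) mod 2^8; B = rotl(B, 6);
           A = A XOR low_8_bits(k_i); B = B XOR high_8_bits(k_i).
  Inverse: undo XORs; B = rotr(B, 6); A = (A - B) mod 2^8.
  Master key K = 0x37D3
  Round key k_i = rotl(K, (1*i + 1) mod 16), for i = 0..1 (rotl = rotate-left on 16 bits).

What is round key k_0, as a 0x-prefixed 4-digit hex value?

0x6FA6

K = 0x37D3
k_0 = rotl(K, (1*0+1) mod 16) = rotl(K, 1) = 0x6FA6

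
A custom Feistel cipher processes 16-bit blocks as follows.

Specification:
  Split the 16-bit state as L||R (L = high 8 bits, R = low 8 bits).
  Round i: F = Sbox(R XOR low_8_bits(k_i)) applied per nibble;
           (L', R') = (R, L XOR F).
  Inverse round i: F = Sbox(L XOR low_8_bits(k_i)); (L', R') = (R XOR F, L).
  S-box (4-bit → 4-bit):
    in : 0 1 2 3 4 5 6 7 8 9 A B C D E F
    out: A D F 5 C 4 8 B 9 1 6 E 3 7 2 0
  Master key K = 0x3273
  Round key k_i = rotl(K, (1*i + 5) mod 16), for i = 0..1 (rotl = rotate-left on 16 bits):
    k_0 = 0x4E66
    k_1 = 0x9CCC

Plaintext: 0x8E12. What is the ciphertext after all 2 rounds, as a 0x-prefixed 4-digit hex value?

0x3210

s_0 = plaintext = 0x8E12
s_1 = Round(s_0, k_0) = 0x1232
s_2 = Round(s_1, k_1) = 0x3210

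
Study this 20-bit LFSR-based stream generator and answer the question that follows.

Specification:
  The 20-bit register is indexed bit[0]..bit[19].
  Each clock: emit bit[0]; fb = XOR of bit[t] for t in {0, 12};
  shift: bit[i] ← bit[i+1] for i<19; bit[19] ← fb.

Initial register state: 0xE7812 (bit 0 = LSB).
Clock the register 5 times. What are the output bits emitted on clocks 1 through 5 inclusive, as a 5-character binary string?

reg_0 = 0xE7812
clock 1: out=0, reg = 0xF3C09
clock 2: out=1, reg = 0x79E04
clock 3: out=0, reg = 0xBCF02
clock 4: out=0, reg = 0x5E781
clock 5: out=1, reg = 0xAF3C0

01001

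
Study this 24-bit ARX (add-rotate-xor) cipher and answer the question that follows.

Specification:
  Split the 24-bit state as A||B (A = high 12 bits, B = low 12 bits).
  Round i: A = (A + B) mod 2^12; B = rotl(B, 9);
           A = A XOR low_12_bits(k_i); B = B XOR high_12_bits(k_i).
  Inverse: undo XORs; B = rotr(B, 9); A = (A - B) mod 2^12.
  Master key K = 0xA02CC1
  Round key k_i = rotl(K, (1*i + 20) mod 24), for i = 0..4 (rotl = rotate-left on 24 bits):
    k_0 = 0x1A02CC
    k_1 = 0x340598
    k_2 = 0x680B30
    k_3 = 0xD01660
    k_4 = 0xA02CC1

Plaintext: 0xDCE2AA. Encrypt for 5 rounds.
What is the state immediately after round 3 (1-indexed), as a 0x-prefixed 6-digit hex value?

s_0 = plaintext = 0xDCE2AA
s_1 = Round(s_0, k_0) = 0x2B45F5
s_2 = Round(s_1, k_1) = 0xD319FE
s_3 = Round(s_2, k_2) = 0xC1FBBF
s_4 = Round(s_3, k_3) = 0x1BE276
s_5 = Round(s_4, k_4) = 0x8F564C

0xC1FBBF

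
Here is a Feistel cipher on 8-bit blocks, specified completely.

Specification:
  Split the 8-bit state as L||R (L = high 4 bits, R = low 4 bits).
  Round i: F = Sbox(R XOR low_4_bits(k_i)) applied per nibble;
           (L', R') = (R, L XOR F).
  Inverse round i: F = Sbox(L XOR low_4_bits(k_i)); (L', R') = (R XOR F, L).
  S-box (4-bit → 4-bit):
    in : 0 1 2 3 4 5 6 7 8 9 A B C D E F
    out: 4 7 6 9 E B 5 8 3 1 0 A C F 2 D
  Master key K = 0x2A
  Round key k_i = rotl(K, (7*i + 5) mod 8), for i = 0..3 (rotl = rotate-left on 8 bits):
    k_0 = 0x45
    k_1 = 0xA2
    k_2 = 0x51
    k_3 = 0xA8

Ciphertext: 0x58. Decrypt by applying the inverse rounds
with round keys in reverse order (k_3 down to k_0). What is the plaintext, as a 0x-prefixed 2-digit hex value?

0xE1

s_0 = ciphertext = 0x58
s_1 = InvRound(s_0, k_3) = 0x75
s_2 = InvRound(s_1, k_2) = 0x07
s_3 = InvRound(s_2, k_1) = 0x10
s_4 = InvRound(s_3, k_0) = 0xE1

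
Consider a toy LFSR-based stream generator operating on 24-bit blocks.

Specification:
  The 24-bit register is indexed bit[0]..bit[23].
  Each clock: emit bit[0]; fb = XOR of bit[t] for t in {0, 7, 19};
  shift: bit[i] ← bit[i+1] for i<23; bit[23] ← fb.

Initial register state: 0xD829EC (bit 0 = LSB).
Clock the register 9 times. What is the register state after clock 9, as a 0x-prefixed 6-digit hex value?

reg_0 = 0xD829EC
clock 1: out=0, reg = 0x6C14F6
clock 2: out=0, reg = 0x360A7B
clock 3: out=1, reg = 0x9B053D
clock 4: out=1, reg = 0x4D829E
clock 5: out=0, reg = 0x26C14F
clock 6: out=1, reg = 0x9360A7
clock 7: out=1, reg = 0x49B053
clock 8: out=1, reg = 0x24D829
clock 9: out=1, reg = 0x926C14

0x926C14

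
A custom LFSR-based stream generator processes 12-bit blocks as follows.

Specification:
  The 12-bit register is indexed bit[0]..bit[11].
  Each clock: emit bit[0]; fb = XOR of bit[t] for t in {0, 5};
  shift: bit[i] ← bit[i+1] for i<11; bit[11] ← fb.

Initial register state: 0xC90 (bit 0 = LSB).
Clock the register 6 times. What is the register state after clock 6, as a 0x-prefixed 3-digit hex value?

0xD32

reg_0 = 0xC90
clock 1: out=0, reg = 0x648
clock 2: out=0, reg = 0x324
clock 3: out=0, reg = 0x992
clock 4: out=0, reg = 0x4C9
clock 5: out=1, reg = 0xA64
clock 6: out=0, reg = 0xD32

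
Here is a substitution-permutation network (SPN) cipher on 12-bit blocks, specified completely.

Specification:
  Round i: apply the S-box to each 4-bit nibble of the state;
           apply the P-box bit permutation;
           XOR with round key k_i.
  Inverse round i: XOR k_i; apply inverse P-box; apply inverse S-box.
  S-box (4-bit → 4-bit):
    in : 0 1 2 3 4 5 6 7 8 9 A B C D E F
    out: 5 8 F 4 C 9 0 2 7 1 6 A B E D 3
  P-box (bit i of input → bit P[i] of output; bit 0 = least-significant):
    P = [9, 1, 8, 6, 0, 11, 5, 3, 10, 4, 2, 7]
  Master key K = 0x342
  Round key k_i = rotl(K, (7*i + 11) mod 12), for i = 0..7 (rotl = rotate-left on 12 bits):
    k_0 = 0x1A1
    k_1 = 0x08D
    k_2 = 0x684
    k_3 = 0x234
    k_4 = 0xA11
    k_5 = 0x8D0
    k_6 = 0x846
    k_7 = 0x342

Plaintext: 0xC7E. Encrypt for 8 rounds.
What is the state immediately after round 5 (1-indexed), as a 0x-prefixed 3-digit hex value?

s_0 = plaintext = 0xC7E
s_1 = Round(s_0, k_0) = 0xE71
s_2 = Round(s_1, k_1) = 0xC49
s_3 = Round(s_2, k_2) = 0x03C
s_4 = Round(s_3, k_3) = 0x452
s_5 = Round(s_4, k_4) = 0x9DE
s_6 = Round(s_5, k_5) = 0x7B8
s_7 = Round(s_6, k_6) = 0x35C
s_8 = Round(s_7, k_7) = 0x10D

0x9DE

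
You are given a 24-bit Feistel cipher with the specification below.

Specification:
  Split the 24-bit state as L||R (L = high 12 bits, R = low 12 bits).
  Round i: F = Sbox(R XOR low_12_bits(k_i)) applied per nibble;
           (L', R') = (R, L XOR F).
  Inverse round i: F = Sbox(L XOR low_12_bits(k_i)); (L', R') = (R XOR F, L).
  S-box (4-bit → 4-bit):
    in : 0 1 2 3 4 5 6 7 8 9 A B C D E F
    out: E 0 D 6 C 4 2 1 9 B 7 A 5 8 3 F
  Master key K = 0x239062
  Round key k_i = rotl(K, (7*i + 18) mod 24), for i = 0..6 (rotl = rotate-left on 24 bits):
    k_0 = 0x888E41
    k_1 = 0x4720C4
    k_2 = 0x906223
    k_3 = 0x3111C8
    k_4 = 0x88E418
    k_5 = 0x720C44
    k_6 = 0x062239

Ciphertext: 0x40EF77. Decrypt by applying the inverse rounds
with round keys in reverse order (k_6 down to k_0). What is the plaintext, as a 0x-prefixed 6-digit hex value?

s_0 = ciphertext = 0x40EF77
s_1 = InvRound(s_0, k_6) = 0xD1640E
s_2 = InvRound(s_1, k_5) = 0x443D16
s_3 = InvRound(s_2, k_4) = 0x35C443
s_4 = InvRound(s_3, k_3) = 0x9FF35C
s_5 = InvRound(s_4, k_2) = 0x9D99FF
s_6 = InvRound(s_5, k_1) = 0x2F79D9
s_7 = InvRound(s_6, k_0) = 0xC7B2F7

0xC7B2F7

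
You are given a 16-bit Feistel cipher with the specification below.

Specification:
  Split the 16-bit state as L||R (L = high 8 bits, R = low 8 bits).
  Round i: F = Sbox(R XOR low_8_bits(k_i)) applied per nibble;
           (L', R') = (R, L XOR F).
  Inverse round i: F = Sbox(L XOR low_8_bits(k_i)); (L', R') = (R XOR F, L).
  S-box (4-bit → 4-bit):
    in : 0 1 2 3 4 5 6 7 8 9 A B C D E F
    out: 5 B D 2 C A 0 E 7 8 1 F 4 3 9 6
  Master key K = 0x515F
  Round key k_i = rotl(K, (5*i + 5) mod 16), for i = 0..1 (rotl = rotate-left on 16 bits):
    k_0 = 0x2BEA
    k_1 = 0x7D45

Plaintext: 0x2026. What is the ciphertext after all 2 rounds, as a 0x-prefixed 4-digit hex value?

s_0 = plaintext = 0x2026
s_1 = Round(s_0, k_0) = 0x2664
s_2 = Round(s_1, k_1) = 0x64FD

0x64FD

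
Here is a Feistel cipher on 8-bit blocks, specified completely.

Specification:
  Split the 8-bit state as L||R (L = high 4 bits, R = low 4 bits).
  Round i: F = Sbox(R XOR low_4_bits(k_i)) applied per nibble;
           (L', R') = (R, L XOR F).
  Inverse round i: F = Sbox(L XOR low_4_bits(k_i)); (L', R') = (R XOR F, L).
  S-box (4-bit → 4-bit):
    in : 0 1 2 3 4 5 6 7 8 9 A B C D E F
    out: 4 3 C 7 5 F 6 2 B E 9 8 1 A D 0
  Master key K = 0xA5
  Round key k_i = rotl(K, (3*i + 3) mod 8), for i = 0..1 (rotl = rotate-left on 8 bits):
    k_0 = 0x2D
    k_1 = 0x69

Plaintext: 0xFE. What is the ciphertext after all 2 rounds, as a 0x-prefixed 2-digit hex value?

s_0 = plaintext = 0xFE
s_1 = Round(s_0, k_0) = 0xE8
s_2 = Round(s_1, k_1) = 0x8D

0x8D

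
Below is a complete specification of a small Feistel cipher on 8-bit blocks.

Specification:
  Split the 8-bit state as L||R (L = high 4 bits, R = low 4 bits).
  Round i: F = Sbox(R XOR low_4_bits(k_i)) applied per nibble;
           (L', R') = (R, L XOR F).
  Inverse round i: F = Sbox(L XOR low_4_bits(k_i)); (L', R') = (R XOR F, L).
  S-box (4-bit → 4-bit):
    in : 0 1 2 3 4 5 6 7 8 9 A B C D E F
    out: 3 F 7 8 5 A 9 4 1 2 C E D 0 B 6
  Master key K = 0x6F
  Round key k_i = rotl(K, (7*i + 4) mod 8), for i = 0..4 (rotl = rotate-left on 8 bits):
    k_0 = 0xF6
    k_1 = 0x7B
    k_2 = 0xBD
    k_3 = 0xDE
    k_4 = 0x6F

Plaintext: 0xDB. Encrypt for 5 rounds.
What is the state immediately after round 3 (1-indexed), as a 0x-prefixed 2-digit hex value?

s_0 = plaintext = 0xDB
s_1 = Round(s_0, k_0) = 0xBD
s_2 = Round(s_1, k_1) = 0xD2
s_3 = Round(s_2, k_2) = 0x2B
s_4 = Round(s_3, k_3) = 0xB8
s_5 = Round(s_4, k_4) = 0x8F

0x2B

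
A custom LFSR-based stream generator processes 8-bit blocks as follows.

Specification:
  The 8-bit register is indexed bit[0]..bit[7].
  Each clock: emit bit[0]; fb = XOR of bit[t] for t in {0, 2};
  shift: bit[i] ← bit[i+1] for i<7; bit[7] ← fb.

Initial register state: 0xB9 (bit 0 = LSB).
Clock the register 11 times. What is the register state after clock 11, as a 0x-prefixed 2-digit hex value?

reg_0 = 0xB9
clock 1: out=1, reg = 0xDC
clock 2: out=0, reg = 0xEE
clock 3: out=0, reg = 0xF7
clock 4: out=1, reg = 0x7B
clock 5: out=1, reg = 0xBD
clock 6: out=1, reg = 0x5E
clock 7: out=0, reg = 0xAF
clock 8: out=1, reg = 0x57
clock 9: out=1, reg = 0x2B
clock 10: out=1, reg = 0x95
clock 11: out=1, reg = 0x4A

0x4A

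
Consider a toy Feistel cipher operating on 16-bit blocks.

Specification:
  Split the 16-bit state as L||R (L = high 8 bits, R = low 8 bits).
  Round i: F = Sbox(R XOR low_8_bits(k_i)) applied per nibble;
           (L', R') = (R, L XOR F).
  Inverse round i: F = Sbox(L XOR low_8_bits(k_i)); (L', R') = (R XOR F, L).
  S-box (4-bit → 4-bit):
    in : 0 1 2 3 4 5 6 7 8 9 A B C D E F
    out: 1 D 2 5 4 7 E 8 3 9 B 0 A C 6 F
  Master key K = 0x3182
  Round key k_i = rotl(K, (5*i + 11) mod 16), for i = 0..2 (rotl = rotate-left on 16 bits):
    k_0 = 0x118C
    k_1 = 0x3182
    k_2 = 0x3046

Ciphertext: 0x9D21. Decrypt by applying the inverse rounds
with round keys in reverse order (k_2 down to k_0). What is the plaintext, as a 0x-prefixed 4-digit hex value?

s_0 = ciphertext = 0x9D21
s_1 = InvRound(s_0, k_2) = 0xE19D
s_2 = InvRound(s_1, k_1) = 0x78E1
s_3 = InvRound(s_2, k_0) = 0x1578

0x1578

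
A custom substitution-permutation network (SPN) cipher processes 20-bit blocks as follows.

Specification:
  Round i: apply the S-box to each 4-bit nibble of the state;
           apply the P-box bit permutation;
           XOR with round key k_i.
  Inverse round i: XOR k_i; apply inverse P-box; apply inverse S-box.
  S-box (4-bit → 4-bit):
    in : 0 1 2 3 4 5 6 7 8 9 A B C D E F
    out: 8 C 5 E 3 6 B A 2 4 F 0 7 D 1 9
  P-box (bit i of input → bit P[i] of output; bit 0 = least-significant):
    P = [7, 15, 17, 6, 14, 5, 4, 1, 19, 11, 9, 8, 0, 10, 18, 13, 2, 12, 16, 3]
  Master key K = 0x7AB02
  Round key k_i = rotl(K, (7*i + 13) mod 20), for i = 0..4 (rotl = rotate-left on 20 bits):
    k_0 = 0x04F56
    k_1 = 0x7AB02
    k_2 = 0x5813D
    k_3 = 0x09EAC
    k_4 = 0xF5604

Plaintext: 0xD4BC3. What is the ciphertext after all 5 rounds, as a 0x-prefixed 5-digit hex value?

s_0 = plaintext = 0xD4BC3
s_1 = Round(s_0, k_0) = 0x38B2B
s_2 = Round(s_1, k_1) = 0x6FF1A
s_3 = Round(s_2, k_2) = 0xF30E2
s_4 = Round(s_3, k_3) = 0x6FB20
s_5 = Round(s_4, k_4) = 0xF2659

0xF2659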